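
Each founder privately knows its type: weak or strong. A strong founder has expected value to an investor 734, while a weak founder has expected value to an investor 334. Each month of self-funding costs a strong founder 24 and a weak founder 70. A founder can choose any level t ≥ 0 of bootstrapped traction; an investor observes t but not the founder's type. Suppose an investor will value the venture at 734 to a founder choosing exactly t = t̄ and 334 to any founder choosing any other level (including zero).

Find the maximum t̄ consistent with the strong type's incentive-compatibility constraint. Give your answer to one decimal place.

Choosing t̄ yields the strong type 734 − 24·t̄; choosing zero yields 334.
The strong type is indifferent at 734 − 24·t̄ = 334, i.e. t̄ = (734 − 334) / 24 ≈ 16.7.
For any t̄ above 16.7 the strong type would rather pool at zero, so separation collapses.

16.7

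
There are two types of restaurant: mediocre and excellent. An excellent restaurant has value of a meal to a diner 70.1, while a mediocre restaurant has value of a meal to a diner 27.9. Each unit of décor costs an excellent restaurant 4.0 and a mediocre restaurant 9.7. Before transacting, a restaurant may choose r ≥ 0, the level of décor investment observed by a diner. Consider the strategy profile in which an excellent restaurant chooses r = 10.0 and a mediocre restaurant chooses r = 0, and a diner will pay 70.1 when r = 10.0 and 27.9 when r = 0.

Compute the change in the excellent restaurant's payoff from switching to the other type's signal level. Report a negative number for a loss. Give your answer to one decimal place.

-2.2

Playing r = 10.0 the excellent restaurant receives 70.1 − 4.0 × 10.0 = 30.1.
Deviating to r = 0 yields 27.9 instead.
Gain from deviating: 27.9 − 30.1 = -2.2.
The gain is negative, so the excellent type's incentive-compatibility constraint is satisfied.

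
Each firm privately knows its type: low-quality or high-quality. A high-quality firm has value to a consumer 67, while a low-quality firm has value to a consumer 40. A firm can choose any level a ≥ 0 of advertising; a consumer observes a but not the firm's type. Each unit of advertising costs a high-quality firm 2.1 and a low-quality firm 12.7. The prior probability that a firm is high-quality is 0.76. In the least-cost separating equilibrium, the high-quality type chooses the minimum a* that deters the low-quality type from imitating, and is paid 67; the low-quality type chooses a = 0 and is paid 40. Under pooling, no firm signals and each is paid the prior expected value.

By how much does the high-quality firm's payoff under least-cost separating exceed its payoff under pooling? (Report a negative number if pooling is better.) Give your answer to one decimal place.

2.0

Least-cost separating signal: a* solves 40 = 67 − 12.7·a*, so a* = (67 − 40)/12.7 ≈ 2.1260.
High-quality type's separating payoff: 67 − 2.1 × a* = 67 − 2.1 × (67 − 40)/12.7 = 67 − 56.7/12.7 ≈ 62.535.
Pooling payoff: 0.76 × 67 + 0.24 × 40 = 60.52.
Difference: 62.535 − 60.52 = 2.015, i.e. 2.0 to one decimal place.
The high-quality type prefers to separate.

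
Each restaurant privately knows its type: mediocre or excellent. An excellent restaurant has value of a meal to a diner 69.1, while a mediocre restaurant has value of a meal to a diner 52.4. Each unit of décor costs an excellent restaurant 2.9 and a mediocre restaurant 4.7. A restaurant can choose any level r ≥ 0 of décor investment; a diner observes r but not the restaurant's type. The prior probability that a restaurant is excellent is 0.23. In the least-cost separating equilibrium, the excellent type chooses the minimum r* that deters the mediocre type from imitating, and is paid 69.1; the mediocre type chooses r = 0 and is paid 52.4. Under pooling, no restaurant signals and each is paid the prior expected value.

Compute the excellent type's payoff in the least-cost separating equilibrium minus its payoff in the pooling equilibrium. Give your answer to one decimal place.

Least-cost separating signal: r* solves 52.4 = 69.1 − 4.7·r*, so r* = (69.1 − 52.4)/4.7 ≈ 3.5532.
Excellent type's separating payoff: 69.1 − 2.9 × r* = 69.1 − 2.9 × (69.1 − 52.4)/4.7 = 69.1 − 48.43/4.7 ≈ 58.796.
Pooling payoff: 0.23 × 69.1 + 0.77 × 52.4 = 56.241.
Difference: 58.796 − 56.241 = 2.555, i.e. 2.6 to one decimal place.
The excellent type prefers to separate.

2.6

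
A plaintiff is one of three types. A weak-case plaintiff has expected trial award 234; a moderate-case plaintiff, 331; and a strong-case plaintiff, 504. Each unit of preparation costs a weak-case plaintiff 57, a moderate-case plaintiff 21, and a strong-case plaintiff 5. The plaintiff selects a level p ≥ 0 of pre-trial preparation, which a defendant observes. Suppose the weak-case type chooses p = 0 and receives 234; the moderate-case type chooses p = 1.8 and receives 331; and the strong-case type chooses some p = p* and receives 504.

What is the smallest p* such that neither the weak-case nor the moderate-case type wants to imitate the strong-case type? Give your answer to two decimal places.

Weak-case type (on-path payoff 234) won't mimic when 234 ≥ 504 − 57·p*, i.e. p* ≥ 4.74.
Moderate-case type (on-path payoff 331 − 21×1.8 = 293.2) won't mimic when 293.2 ≥ 504 − 21·p*, i.e. p* ≥ 10.04.
Both must hold, so p* = max(4.74, 10.04) = 10.04. The moderate-case type's constraint binds.

10.04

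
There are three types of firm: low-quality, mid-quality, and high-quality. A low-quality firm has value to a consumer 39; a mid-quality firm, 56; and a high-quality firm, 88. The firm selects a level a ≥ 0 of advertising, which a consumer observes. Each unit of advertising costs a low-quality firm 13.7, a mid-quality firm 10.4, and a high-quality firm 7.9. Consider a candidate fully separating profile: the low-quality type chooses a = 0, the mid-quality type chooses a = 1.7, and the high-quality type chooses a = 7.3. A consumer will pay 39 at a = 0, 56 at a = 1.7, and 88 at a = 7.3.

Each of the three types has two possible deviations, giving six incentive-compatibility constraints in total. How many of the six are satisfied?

Low-quality (own payoff 39): to a=1.7 gives 56 − 13.7×1.7 = 32.71 → no gain ✓; to a=7.3 gives 88 − 13.7×7.3 = -12.01 → no gain ✓.
High-quality (own payoff 88 − 7.9×7.3 = 30.33): to a=0 gives 39 → profitable ✗; to a=1.7 gives 56 − 7.9×1.7 = 42.57 → profitable ✗.
Mid-quality (own payoff 56 − 10.4×1.7 = 38.32): to a=0 gives 39 → profitable ✗; to a=7.3 gives 88 − 10.4×7.3 = 12.08 → no gain ✓.
3 of the 6 constraints hold; not an equilibrium.

3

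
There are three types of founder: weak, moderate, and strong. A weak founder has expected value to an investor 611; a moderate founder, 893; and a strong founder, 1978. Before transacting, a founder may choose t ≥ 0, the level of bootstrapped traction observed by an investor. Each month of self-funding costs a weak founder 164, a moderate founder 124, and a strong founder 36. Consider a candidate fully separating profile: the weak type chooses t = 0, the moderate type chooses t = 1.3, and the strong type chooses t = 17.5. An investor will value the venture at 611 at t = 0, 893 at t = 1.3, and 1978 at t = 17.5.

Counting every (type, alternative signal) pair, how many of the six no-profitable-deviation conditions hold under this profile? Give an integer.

Moderate (own payoff 893 − 124×1.3 = 731.8): to t=0 gives 611 → no gain ✓; to t=17.5 gives 1978 − 124×17.5 = -192 → no gain ✓.
Strong (own payoff 1978 − 36×17.5 = 1348): to t=0 gives 611 → no gain ✓; to t=1.3 gives 893 − 36×1.3 = 846.2 → no gain ✓.
Weak (own payoff 611): to t=1.3 gives 893 − 164×1.3 = 679.8 → profitable ✗; to t=17.5 gives 1978 − 164×17.5 = -892 → no gain ✓.
5 of the 6 constraints hold; not an equilibrium.

5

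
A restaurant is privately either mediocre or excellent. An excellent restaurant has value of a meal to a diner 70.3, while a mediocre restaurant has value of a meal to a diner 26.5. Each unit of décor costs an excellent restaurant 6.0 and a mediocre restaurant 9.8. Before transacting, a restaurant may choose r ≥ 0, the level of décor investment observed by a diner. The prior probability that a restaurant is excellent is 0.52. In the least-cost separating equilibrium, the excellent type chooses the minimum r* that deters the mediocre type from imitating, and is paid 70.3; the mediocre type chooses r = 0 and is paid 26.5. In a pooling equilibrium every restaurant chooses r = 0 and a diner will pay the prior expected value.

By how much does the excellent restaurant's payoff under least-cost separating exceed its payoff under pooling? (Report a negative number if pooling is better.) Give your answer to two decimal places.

Least-cost separating signal: r* solves 26.5 = 70.3 − 9.8·r*, so r* = (70.3 − 26.5)/9.8 ≈ 4.4694.
Excellent type's separating payoff: 70.3 − 6.0 × r* = 70.3 − 6.0 × (70.3 − 26.5)/9.8 = 70.3 − 262.8/9.8 ≈ 43.4837.
Pooling payoff: 0.52 × 70.3 + 0.48 × 26.5 = 49.276.
Difference: 43.4837 − 49.276 = -5.7923, i.e. -5.79 to two decimal places.
The excellent type would prefer the pooling outcome.

-5.79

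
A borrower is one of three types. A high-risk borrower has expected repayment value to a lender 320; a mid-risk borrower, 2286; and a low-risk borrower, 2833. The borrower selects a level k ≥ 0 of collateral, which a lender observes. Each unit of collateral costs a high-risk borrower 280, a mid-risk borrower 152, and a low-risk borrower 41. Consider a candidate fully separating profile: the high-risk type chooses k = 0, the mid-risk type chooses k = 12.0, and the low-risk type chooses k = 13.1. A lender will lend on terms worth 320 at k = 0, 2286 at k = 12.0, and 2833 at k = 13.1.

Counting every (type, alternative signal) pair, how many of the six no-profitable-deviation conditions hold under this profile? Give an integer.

5

High-risk (own payoff 320): to k=12.0 gives 2286 − 280×12.0 = -1074 → no gain ✓; to k=13.1 gives 2833 − 280×13.1 = -835 → no gain ✓.
Low-risk (own payoff 2833 − 41×13.1 = 2295.9): to k=0 gives 320 → no gain ✓; to k=12.0 gives 2286 − 41×12.0 = 1794 → no gain ✓.
Mid-risk (own payoff 2286 − 152×12.0 = 462): to k=0 gives 320 → no gain ✓; to k=13.1 gives 2833 − 152×13.1 = 841.8 → profitable ✗.
5 of the 6 constraints hold; not an equilibrium.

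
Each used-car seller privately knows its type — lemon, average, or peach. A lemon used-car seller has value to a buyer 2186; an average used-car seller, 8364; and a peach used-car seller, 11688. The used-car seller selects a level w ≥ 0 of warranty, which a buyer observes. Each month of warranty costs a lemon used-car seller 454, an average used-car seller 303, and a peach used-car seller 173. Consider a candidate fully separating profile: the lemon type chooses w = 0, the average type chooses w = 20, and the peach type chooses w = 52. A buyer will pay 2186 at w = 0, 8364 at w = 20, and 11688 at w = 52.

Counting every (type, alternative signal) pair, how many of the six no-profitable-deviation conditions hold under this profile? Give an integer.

5

Peach (own payoff 11688 − 173×52 = 2692): to w=0 gives 2186 → no gain ✓; to w=20 gives 8364 − 173×20 = 4904 → profitable ✗.
Average (own payoff 8364 − 303×20 = 2304): to w=0 gives 2186 → no gain ✓; to w=52 gives 11688 − 303×52 = -4068 → no gain ✓.
Lemon (own payoff 2186): to w=20 gives 8364 − 454×20 = -716 → no gain ✓; to w=52 gives 11688 − 454×52 = -11920 → no gain ✓.
5 of the 6 constraints hold; not an equilibrium.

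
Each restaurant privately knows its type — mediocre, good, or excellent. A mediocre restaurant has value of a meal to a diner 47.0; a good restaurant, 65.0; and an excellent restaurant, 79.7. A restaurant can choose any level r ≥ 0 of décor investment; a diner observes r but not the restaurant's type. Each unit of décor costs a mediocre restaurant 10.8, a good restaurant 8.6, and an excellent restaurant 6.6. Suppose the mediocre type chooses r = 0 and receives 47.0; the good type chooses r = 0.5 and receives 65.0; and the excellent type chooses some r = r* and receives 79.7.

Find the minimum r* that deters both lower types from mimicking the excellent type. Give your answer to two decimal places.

Mediocre type (on-path payoff 47.0) won't mimic when 47.0 ≥ 79.7 − 10.8·r*, i.e. r* ≥ 3.03.
Good type (on-path payoff 65.0 − 8.6×0.5 = 60.7) won't mimic when 60.7 ≥ 79.7 − 8.6·r*, i.e. r* ≥ 2.21.
Both must hold, so r* = max(3.03, 2.21) = 3.03. The mediocre type's constraint binds.

3.03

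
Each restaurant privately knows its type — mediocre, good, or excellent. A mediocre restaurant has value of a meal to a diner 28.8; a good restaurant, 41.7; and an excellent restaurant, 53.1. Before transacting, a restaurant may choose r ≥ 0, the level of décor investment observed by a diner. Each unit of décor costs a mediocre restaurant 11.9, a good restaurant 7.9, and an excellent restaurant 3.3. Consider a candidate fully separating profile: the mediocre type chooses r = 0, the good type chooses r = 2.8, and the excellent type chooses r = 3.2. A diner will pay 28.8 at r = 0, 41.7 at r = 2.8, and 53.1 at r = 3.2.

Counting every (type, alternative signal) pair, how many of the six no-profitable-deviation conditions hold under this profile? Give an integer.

4

Mediocre (own payoff 28.8): to r=2.8 gives 41.7 − 11.9×2.8 = 8.38 → no gain ✓; to r=3.2 gives 53.1 − 11.9×3.2 = 15.02 → no gain ✓.
Excellent (own payoff 53.1 − 3.3×3.2 = 42.54): to r=0 gives 28.8 → no gain ✓; to r=2.8 gives 41.7 − 3.3×2.8 = 32.46 → no gain ✓.
Good (own payoff 41.7 − 7.9×2.8 = 19.58): to r=0 gives 28.8 → profitable ✗; to r=3.2 gives 53.1 − 7.9×3.2 = 27.82 → profitable ✗.
4 of the 6 constraints hold; not an equilibrium.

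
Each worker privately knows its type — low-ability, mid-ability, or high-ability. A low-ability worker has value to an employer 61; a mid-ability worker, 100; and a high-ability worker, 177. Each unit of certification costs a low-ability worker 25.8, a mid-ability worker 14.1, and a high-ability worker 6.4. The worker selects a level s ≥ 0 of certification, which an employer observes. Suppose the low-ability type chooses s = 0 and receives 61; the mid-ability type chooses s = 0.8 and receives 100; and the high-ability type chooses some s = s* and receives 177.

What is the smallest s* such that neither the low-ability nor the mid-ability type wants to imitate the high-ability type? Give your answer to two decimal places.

6.26

Low-ability type (on-path payoff 61) won't mimic when 61 ≥ 177 − 25.8·s*, i.e. s* ≥ 4.50.
Mid-ability type (on-path payoff 100 − 14.1×0.8 = 88.72) won't mimic when 88.72 ≥ 177 − 14.1·s*, i.e. s* ≥ 6.26.
Both must hold, so s* = max(4.50, 6.26) = 6.26. The mid-ability type's constraint binds.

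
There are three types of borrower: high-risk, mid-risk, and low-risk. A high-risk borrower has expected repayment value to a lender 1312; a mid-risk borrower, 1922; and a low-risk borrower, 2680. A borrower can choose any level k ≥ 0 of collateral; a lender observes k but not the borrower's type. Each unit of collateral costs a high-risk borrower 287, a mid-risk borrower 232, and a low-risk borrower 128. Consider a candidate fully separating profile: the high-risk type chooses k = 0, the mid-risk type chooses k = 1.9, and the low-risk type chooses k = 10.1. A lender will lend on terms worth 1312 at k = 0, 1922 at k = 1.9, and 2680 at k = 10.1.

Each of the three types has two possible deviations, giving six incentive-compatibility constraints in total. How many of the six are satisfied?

Mid-risk (own payoff 1922 − 232×1.9 = 1481.2): to k=0 gives 1312 → no gain ✓; to k=10.1 gives 2680 − 232×10.1 = 336.8 → no gain ✓.
High-risk (own payoff 1312): to k=1.9 gives 1922 − 287×1.9 = 1376.7 → profitable ✗; to k=10.1 gives 2680 − 287×10.1 = -218.7 → no gain ✓.
Low-risk (own payoff 2680 − 128×10.1 = 1387.2): to k=0 gives 1312 → no gain ✓; to k=1.9 gives 1922 − 128×1.9 = 1678.8 → profitable ✗.
4 of the 6 constraints hold; not an equilibrium.

4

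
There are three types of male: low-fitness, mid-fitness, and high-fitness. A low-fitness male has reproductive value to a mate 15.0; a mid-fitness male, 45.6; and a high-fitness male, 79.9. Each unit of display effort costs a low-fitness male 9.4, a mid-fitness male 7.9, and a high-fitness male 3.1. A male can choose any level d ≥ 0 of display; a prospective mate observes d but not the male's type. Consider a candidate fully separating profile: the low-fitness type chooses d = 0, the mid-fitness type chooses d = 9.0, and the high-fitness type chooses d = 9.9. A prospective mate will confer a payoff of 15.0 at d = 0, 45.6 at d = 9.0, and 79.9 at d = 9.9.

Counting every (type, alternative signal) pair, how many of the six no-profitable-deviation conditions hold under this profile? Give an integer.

4

Low-fitness (own payoff 15.0): to d=9.0 gives 45.6 − 9.4×9.0 = -39 → no gain ✓; to d=9.9 gives 79.9 − 9.4×9.9 = -13.16 → no gain ✓.
Mid-fitness (own payoff 45.6 − 7.9×9.0 = -25.5): to d=0 gives 15.0 → profitable ✗; to d=9.9 gives 79.9 − 7.9×9.9 = 1.69 → profitable ✗.
High-fitness (own payoff 79.9 − 3.1×9.9 = 49.21): to d=0 gives 15.0 → no gain ✓; to d=9.0 gives 45.6 − 3.1×9.0 = 17.7 → no gain ✓.
4 of the 6 constraints hold; not an equilibrium.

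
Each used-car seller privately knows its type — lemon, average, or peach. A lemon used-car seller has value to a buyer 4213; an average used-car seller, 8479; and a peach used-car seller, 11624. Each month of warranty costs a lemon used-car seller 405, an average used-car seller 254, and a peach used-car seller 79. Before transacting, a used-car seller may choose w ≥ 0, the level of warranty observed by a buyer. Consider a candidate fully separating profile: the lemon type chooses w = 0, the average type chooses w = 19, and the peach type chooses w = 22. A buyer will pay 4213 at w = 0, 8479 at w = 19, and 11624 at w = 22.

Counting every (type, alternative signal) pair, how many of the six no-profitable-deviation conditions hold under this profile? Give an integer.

4

Peach (own payoff 11624 − 79×22 = 9886): to w=0 gives 4213 → no gain ✓; to w=19 gives 8479 − 79×19 = 6978 → no gain ✓.
Average (own payoff 8479 − 254×19 = 3653): to w=0 gives 4213 → profitable ✗; to w=22 gives 11624 − 254×22 = 6036 → profitable ✗.
Lemon (own payoff 4213): to w=19 gives 8479 − 405×19 = 784 → no gain ✓; to w=22 gives 11624 − 405×22 = 2714 → no gain ✓.
4 of the 6 constraints hold; not an equilibrium.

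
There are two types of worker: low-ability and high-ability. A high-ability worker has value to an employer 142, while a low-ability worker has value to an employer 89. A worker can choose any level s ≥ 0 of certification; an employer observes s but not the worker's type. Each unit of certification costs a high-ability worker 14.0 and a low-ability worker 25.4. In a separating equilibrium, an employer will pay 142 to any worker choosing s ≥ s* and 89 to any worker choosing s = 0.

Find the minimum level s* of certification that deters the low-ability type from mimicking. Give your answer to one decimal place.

2.1

A low-ability worker choosing s = 0 receives 89.
Imitating at s* instead would pay 142 at cost 25.4·s*, netting 142 − 25.4·s*.
Indifference: 89 = 142 − 25.4·s*, so s* = (142 − 89) / 25.4 ≈ 2.1.
This is the low-ability type's binding incentive-compatibility constraint; any s ≥ 2.1 sustains separation on that side.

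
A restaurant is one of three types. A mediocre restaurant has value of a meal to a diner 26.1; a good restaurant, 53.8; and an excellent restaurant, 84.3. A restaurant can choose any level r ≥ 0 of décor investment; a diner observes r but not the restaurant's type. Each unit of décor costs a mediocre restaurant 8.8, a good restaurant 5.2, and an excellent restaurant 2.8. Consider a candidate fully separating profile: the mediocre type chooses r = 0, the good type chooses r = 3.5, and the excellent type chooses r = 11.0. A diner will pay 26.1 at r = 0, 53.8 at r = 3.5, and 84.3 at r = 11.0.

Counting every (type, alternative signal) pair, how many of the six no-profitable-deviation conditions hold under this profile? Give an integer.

Excellent (own payoff 84.3 − 2.8×11.0 = 53.5): to r=0 gives 26.1 → no gain ✓; to r=3.5 gives 53.8 − 2.8×3.5 = 44 → no gain ✓.
Mediocre (own payoff 26.1): to r=3.5 gives 53.8 − 8.8×3.5 = 23 → no gain ✓; to r=11.0 gives 84.3 − 8.8×11.0 = -12.5 → no gain ✓.
Good (own payoff 53.8 − 5.2×3.5 = 35.6): to r=0 gives 26.1 → no gain ✓; to r=11.0 gives 84.3 − 5.2×11.0 = 27.1 → no gain ✓.
6 of the 6 constraints hold; this profile is a separating equilibrium.

6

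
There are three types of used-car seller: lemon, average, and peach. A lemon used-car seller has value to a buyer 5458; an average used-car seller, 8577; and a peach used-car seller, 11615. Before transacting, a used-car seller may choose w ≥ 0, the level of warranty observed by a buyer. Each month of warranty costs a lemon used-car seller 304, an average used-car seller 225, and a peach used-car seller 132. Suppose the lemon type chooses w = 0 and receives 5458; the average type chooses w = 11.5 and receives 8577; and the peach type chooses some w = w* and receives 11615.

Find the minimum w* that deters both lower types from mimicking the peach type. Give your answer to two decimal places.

25.00

Lemon type (on-path payoff 5458) won't mimic when 5458 ≥ 11615 − 304·w*, i.e. w* ≥ 20.25.
Average type (on-path payoff 8577 − 225×11.5 = 5989.5) won't mimic when 5989.5 ≥ 11615 − 225·w*, i.e. w* ≥ 25.00.
Both must hold, so w* = max(20.25, 25.00) = 25.00. The average type's constraint binds.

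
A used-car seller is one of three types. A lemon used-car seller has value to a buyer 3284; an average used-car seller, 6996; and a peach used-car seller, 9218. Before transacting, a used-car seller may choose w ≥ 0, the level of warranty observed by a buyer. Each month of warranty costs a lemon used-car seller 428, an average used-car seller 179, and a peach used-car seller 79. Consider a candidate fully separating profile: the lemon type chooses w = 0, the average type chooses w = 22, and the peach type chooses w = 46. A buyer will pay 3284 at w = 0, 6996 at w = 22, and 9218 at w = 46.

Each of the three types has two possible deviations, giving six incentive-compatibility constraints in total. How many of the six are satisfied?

5

Average (own payoff 6996 − 179×22 = 3058): to w=0 gives 3284 → profitable ✗; to w=46 gives 9218 − 179×46 = 984 → no gain ✓.
Lemon (own payoff 3284): to w=22 gives 6996 − 428×22 = -2420 → no gain ✓; to w=46 gives 9218 − 428×46 = -10470 → no gain ✓.
Peach (own payoff 9218 − 79×46 = 5584): to w=0 gives 3284 → no gain ✓; to w=22 gives 6996 − 79×22 = 5258 → no gain ✓.
5 of the 6 constraints hold; not an equilibrium.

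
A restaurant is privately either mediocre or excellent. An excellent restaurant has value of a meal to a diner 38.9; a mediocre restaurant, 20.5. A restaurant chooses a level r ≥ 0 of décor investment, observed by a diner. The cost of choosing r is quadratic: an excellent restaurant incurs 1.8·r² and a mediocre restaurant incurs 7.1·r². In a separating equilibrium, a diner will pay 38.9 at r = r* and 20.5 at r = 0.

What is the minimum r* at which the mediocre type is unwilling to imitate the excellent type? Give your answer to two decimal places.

The mediocre type at r = 0 receives 20.5; imitating at r* yields 38.9 − 7.1·r*².
Indifference: 20.5 = 38.9 − 7.1·r*², so r*² = (38.9 − 20.5) / 7.1 ≈ 2.5915.
r* = √2.5915 ≈ 1.61.

1.61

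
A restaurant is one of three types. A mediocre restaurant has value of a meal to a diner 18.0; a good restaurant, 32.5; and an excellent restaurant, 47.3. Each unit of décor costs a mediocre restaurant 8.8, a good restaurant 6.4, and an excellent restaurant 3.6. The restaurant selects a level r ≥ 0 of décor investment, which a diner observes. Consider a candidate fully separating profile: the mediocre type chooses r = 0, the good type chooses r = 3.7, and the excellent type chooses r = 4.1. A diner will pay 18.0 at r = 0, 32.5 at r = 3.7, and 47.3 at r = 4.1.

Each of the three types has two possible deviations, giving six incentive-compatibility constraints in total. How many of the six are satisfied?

4

Mediocre (own payoff 18.0): to r=3.7 gives 32.5 − 8.8×3.7 = -0.06 → no gain ✓; to r=4.1 gives 47.3 − 8.8×4.1 = 11.22 → no gain ✓.
Good (own payoff 32.5 − 6.4×3.7 = 8.82): to r=0 gives 18.0 → profitable ✗; to r=4.1 gives 47.3 − 6.4×4.1 = 21.06 → profitable ✗.
Excellent (own payoff 47.3 − 3.6×4.1 = 32.54): to r=0 gives 18.0 → no gain ✓; to r=3.7 gives 32.5 − 3.6×3.7 = 19.18 → no gain ✓.
4 of the 6 constraints hold; not an equilibrium.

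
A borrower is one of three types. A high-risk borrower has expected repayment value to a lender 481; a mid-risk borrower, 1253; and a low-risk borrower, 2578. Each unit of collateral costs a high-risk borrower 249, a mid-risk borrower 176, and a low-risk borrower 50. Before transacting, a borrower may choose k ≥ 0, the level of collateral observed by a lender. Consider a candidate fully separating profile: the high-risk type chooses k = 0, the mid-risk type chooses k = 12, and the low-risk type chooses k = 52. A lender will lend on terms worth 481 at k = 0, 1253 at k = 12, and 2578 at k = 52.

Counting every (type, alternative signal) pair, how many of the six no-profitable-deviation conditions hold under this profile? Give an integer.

3

Low-risk (own payoff 2578 − 50×52 = -22): to k=0 gives 481 → profitable ✗; to k=12 gives 1253 − 50×12 = 653 → profitable ✗.
Mid-risk (own payoff 1253 − 176×12 = -859): to k=0 gives 481 → profitable ✗; to k=52 gives 2578 − 176×52 = -6574 → no gain ✓.
High-risk (own payoff 481): to k=12 gives 1253 − 249×12 = -1735 → no gain ✓; to k=52 gives 2578 − 249×52 = -10370 → no gain ✓.
3 of the 6 constraints hold; not an equilibrium.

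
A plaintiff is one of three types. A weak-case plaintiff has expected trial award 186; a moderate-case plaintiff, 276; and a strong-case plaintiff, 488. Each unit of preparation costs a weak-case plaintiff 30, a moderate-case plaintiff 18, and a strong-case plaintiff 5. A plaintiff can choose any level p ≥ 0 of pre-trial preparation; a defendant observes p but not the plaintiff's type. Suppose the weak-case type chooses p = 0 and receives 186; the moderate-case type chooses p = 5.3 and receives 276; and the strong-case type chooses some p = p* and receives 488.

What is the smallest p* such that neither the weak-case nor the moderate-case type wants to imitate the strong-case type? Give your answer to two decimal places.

17.08

Weak-case type (on-path payoff 186) won't mimic when 186 ≥ 488 − 30·p*, i.e. p* ≥ 10.07.
Moderate-case type (on-path payoff 276 − 18×5.3 = 180.6) won't mimic when 180.6 ≥ 488 − 18·p*, i.e. p* ≥ 17.08.
Both must hold, so p* = max(10.07, 17.08) = 17.08. The moderate-case type's constraint binds.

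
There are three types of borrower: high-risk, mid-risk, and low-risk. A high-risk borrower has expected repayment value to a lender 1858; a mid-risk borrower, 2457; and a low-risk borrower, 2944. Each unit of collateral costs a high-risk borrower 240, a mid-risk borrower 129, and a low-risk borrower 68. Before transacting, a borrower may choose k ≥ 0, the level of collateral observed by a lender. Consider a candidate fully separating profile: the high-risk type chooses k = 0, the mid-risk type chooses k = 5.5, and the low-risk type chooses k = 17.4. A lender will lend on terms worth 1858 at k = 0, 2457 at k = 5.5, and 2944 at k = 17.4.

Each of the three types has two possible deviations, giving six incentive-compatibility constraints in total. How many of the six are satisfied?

Mid-risk (own payoff 2457 − 129×5.5 = 1747.5): to k=0 gives 1858 → profitable ✗; to k=17.4 gives 2944 − 129×17.4 = 699.4 → no gain ✓.
High-risk (own payoff 1858): to k=5.5 gives 2457 − 240×5.5 = 1137 → no gain ✓; to k=17.4 gives 2944 − 240×17.4 = -1232 → no gain ✓.
Low-risk (own payoff 2944 − 68×17.4 = 1760.8): to k=0 gives 1858 → profitable ✗; to k=5.5 gives 2457 − 68×5.5 = 2083 → profitable ✗.
3 of the 6 constraints hold; not an equilibrium.

3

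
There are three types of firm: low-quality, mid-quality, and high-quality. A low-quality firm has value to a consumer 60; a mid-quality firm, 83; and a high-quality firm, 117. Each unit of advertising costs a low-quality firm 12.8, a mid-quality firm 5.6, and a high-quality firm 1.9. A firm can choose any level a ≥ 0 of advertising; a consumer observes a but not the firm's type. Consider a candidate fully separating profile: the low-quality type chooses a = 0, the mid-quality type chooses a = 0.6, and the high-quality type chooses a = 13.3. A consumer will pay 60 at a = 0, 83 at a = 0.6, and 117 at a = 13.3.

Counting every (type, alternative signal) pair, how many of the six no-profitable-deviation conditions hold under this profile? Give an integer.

5

Low-quality (own payoff 60): to a=0.6 gives 83 − 12.8×0.6 = 75.32 → profitable ✗; to a=13.3 gives 117 − 12.8×13.3 = -53.24 → no gain ✓.
High-quality (own payoff 117 − 1.9×13.3 = 91.73): to a=0 gives 60 → no gain ✓; to a=0.6 gives 83 − 1.9×0.6 = 81.86 → no gain ✓.
Mid-quality (own payoff 83 − 5.6×0.6 = 79.64): to a=0 gives 60 → no gain ✓; to a=13.3 gives 117 − 5.6×13.3 = 42.52 → no gain ✓.
5 of the 6 constraints hold; not an equilibrium.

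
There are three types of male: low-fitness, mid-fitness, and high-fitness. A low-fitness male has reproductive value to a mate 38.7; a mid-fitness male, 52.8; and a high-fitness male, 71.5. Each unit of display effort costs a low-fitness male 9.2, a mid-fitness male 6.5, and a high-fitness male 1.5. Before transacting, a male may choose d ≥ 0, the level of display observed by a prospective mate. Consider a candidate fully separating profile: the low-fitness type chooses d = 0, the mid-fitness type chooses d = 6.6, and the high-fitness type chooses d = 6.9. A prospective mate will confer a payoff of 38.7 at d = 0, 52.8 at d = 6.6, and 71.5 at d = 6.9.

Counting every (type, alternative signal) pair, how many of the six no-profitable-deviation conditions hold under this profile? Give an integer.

4

High-fitness (own payoff 71.5 − 1.5×6.9 = 61.15): to d=0 gives 38.7 → no gain ✓; to d=6.6 gives 52.8 − 1.5×6.6 = 42.9 → no gain ✓.
Mid-fitness (own payoff 52.8 − 6.5×6.6 = 9.9): to d=0 gives 38.7 → profitable ✗; to d=6.9 gives 71.5 − 6.5×6.9 = 26.65 → profitable ✗.
Low-fitness (own payoff 38.7): to d=6.6 gives 52.8 − 9.2×6.6 = -7.92 → no gain ✓; to d=6.9 gives 71.5 − 9.2×6.9 = 8.02 → no gain ✓.
4 of the 6 constraints hold; not an equilibrium.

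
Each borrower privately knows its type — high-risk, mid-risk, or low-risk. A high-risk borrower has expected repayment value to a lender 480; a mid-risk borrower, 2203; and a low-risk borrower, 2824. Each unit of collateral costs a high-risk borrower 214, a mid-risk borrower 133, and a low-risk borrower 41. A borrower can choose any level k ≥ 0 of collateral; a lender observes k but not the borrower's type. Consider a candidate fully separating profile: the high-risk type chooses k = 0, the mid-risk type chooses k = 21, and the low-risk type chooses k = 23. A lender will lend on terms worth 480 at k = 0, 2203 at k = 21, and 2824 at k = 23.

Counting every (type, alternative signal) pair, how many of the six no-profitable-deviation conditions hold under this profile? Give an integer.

4

Low-risk (own payoff 2824 − 41×23 = 1881): to k=0 gives 480 → no gain ✓; to k=21 gives 2203 − 41×21 = 1342 → no gain ✓.
Mid-risk (own payoff 2203 − 133×21 = -590): to k=0 gives 480 → profitable ✗; to k=23 gives 2824 − 133×23 = -235 → profitable ✗.
High-risk (own payoff 480): to k=21 gives 2203 − 214×21 = -2291 → no gain ✓; to k=23 gives 2824 − 214×23 = -2098 → no gain ✓.
4 of the 6 constraints hold; not an equilibrium.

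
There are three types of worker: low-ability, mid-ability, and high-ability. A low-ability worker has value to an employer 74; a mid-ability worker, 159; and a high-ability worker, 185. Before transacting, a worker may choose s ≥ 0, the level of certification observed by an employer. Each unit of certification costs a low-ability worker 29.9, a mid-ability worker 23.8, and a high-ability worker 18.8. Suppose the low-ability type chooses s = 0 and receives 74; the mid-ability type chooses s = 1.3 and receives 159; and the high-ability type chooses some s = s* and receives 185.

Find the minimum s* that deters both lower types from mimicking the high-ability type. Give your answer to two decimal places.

Low-ability type (on-path payoff 74) won't mimic when 74 ≥ 185 − 29.9·s*, i.e. s* ≥ 3.71.
Mid-ability type (on-path payoff 159 − 23.8×1.3 = 128.06) won't mimic when 128.06 ≥ 185 − 23.8·s*, i.e. s* ≥ 2.39.
Both must hold, so s* = max(3.71, 2.39) = 3.71. The low-ability type's constraint binds.

3.71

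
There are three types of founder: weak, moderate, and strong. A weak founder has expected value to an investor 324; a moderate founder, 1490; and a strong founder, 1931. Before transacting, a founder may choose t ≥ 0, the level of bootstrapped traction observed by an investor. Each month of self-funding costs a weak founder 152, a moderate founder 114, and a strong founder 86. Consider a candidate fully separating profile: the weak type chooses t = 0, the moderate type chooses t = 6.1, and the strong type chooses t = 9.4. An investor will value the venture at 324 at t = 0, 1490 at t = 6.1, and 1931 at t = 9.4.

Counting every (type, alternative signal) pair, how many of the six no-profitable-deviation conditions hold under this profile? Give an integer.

3

Moderate (own payoff 1490 − 114×6.1 = 794.6): to t=0 gives 324 → no gain ✓; to t=9.4 gives 1931 − 114×9.4 = 859.4 → profitable ✗.
Weak (own payoff 324): to t=6.1 gives 1490 − 152×6.1 = 562.8 → profitable ✗; to t=9.4 gives 1931 − 152×9.4 = 502.2 → profitable ✗.
Strong (own payoff 1931 − 86×9.4 = 1122.6): to t=0 gives 324 → no gain ✓; to t=6.1 gives 1490 − 86×6.1 = 965.4 → no gain ✓.
3 of the 6 constraints hold; not an equilibrium.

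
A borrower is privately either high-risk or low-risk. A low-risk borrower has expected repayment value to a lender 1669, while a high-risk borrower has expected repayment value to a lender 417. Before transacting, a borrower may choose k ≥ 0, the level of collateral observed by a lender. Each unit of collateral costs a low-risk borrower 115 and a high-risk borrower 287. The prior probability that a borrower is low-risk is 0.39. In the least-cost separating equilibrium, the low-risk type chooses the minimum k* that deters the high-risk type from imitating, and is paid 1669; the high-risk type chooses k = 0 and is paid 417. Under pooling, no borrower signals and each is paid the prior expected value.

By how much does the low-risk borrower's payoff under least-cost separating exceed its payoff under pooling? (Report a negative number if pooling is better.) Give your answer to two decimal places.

Least-cost separating signal: k* solves 417 = 1669 − 287·k*, so k* = (1669 − 417)/287 ≈ 4.3624.
Low-risk type's separating payoff: 1669 − 115 × k* = 1669 − 115 × (1669 − 417)/287 = 1669 − 143980/287 ≈ 1167.3275.
Pooling payoff: 0.39 × 1669 + 0.61 × 417 = 905.28.
Difference: 1167.3275 − 905.28 = 262.0475, i.e. 262.05 to two decimal places.
The low-risk type prefers to separate.

262.05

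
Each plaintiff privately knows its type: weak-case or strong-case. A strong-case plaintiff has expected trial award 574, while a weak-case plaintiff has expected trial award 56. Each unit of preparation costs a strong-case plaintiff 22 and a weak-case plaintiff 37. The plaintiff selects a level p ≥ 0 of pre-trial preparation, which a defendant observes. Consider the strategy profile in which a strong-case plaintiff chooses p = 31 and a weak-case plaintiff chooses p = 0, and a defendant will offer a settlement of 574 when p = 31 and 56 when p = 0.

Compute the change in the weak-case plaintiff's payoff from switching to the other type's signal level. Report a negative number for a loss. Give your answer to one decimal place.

-629.0

Playing p = 0 the weak-case plaintiff receives 56.
Deviating to p = 31 brings payment 574 at cost 37 × 31 = 1147, netting -573.
Gain from deviating: -573 − 56 = -629.0.
The gain is negative, so the weak-case type's incentive-compatibility constraint is satisfied.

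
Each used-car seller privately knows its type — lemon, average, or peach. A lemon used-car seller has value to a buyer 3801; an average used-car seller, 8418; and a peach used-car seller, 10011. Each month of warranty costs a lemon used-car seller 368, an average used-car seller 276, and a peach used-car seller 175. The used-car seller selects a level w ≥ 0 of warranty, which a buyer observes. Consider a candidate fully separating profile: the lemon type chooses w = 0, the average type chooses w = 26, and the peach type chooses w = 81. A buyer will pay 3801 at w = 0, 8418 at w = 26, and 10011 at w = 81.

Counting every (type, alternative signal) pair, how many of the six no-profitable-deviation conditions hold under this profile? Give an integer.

Lemon (own payoff 3801): to w=26 gives 8418 − 368×26 = -1150 → no gain ✓; to w=81 gives 10011 − 368×81 = -19797 → no gain ✓.
Peach (own payoff 10011 − 175×81 = -4164): to w=0 gives 3801 → profitable ✗; to w=26 gives 8418 − 175×26 = 3868 → profitable ✗.
Average (own payoff 8418 − 276×26 = 1242): to w=0 gives 3801 → profitable ✗; to w=81 gives 10011 − 276×81 = -12345 → no gain ✓.
3 of the 6 constraints hold; not an equilibrium.

3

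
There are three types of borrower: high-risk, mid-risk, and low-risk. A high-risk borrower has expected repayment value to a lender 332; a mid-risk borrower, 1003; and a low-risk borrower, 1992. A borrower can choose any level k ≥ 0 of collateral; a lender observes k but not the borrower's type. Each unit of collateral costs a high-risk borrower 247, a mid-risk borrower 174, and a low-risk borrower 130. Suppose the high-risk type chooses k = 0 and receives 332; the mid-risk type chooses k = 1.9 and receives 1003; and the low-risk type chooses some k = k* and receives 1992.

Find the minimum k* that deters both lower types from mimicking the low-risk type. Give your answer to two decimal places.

Mid-risk type (on-path payoff 1003 − 174×1.9 = 672.4) won't mimic when 672.4 ≥ 1992 − 174·k*, i.e. k* ≥ 7.58.
High-risk type (on-path payoff 332) won't mimic when 332 ≥ 1992 − 247·k*, i.e. k* ≥ 6.72.
Both must hold, so k* = max(6.72, 7.58) = 7.58. The mid-risk type's constraint binds.

7.58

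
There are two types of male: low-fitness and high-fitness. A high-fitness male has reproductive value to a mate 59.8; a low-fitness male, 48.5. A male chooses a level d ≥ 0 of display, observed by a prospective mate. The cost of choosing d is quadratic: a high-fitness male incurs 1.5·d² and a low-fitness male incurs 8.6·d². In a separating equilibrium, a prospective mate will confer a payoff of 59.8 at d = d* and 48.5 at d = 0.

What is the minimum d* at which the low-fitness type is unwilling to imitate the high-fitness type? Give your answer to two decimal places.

1.15

The low-fitness type at d = 0 receives 48.5; imitating at d* yields 59.8 − 8.6·d*².
Indifference: 48.5 = 59.8 − 8.6·d*², so d*² = (59.8 − 48.5) / 8.6 ≈ 1.3140.
d* = √1.3140 ≈ 1.15.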